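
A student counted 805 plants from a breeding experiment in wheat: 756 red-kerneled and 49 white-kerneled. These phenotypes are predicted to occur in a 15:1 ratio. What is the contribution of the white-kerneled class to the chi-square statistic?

The 15:1 ratio has 16 parts, so with N = 805 the expected counts are:
  red-kerneled: 805 × 15/16 = 754.6875
  white-kerneled: 805 × 1/16 = 50.3125
Contribution of white-kerneled: (49 − 50.3125)² / 50.3125 = 0.0342

0.034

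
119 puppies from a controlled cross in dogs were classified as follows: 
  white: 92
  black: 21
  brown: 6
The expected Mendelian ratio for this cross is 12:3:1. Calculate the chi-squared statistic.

0.440

Total ratio parts = 16. Expected numbers out of 119:
  white: 119 × 12/16 = 89.25
  black: 119 × 3/16 = 22.3125
  brown: 119 × 1/16 = 7.4375
χ² = Σ (O − E)² / E
  white: (92 − 89.25)² / 89.25 = 0.0847
  black: (21 − 22.3125)² / 22.3125 = 0.0772
  brown: (6 − 7.4375)² / 7.4375 = 0.2778
χ² = 0.0847 + 0.0772 + 0.2778 = 0.4397 ≈ 0.440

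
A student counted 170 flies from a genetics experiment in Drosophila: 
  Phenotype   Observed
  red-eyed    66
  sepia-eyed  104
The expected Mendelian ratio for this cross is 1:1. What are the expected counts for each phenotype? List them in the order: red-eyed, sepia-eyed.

The 1:1 ratio has 2 parts, so with N = 170 the expected counts are:
  red-eyed: 170 × 1/2 = 85
  sepia-eyed: 170 × 1/2 = 85

85, 85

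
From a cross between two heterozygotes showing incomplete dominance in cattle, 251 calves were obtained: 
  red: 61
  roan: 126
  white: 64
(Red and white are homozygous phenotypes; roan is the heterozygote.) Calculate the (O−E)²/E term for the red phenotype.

With incomplete dominance, a heterozygote × heterozygote cross gives a 1:2:1 phenotypic ratio.
The 1:2:1 ratio has 4 parts, so with N = 251 the expected counts are:
  red: 251 × 1/4 = 62.75
  roan: 251 × 2/4 = 125.5
  white: 251 × 1/4 = 62.75
Contribution of red: (61 − 62.75)² / 62.75 = 0.0488

0.049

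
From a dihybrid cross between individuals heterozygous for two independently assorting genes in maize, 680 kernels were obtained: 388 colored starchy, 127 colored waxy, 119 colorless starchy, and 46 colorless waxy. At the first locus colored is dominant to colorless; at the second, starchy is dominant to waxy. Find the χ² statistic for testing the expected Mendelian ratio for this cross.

A dihybrid F₂ with independent assortment and complete dominance at both loci gives a 9:3:3:1 phenotypic ratio.
Under the 9:3:3:1 hypothesis (Σ ratio = 16, N = 680):
  colored starchy: 680 × 9/16 = 382.5
  colored waxy: 680 × 3/16 = 127.5
  colorless starchy: 680 × 3/16 = 127.5
  colorless waxy: 680 × 1/16 = 42.5
χ² = Σ (O − E)² / E
  colored starchy: (388 − 382.5)² / 382.5 = 0.0791
  colored waxy: (127 − 127.5)² / 127.5 = 0.0020
  colorless starchy: (119 − 127.5)² / 127.5 = 0.5667
  colorless waxy: (46 − 42.5)² / 42.5 = 0.2882
χ² = 0.0791 + 0.0020 + 0.5667 + 0.2882 = 0.936

0.936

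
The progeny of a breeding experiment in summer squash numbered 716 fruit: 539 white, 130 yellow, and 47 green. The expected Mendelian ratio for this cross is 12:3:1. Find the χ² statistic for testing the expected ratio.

0.255

The 12:3:1 ratio has 16 parts, so with N = 716 the expected counts are:
  white: 716 × 12/16 = 537
  yellow: 716 × 3/16 = 134.25
  green: 716 × 1/16 = 44.75
χ² = Σ (O − E)² / E
  white: (539 − 537)² / 537 = 0.0074
  yellow: (130 − 134.25)² / 134.25 = 0.1345
  green: (47 − 44.75)² / 44.75 = 0.1131
χ² = 0.0074 + 0.1345 + 0.1131 = 0.255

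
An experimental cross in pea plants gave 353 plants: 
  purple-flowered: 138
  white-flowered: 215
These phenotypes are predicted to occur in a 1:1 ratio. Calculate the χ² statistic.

Expected counts for N = 353 under a 1:1 ratio (total parts = 2):
  purple-flowered: 353 × 1/2 = 176.5
  white-flowered: 353 × 1/2 = 176.5
χ² = Σ (O − E)² / E
  purple-flowered: (138 − 176.5)² / 176.5 = 8.3980
  white-flowered: (215 − 176.5)² / 176.5 = 8.3980
χ² = 8.3980 + 8.3980 = 16.796

16.796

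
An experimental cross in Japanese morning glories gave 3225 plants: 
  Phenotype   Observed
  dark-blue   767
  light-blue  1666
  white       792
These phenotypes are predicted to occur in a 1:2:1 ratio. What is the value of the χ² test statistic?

Expected counts for N = 3225 under a 1:2:1 ratio (total parts = 4):
  dark-blue: 3225 × 1/4 = 806.25
  light-blue: 3225 × 2/4 = 1612.5
  white: 3225 × 1/4 = 806.25
χ² = Σ (O − E)² / E
  dark-blue: (767 − 806.25)² / 806.25 = 1.9108
  light-blue: (1666 − 1612.5)² / 1612.5 = 1.7750
  white: (792 − 806.25)² / 806.25 = 0.2519
χ² = 1.9108 + 1.7750 + 0.2519 = 3.9377 ≈ 3.938

3.938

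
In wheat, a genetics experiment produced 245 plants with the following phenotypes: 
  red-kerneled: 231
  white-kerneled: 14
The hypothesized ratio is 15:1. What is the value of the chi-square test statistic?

Total ratio parts = 16. Expected numbers out of 245:
  red-kerneled: 245 × 15/16 = 229.6875
  white-kerneled: 245 × 1/16 = 15.3125
χ² = Σ (O − E)² / E
  red-kerneled: (231 − 229.6875)² / 229.6875 = 0.0075
  white-kerneled: (14 − 15.3125)² / 15.3125 = 0.1125
χ² = 0.0075 + 0.1125 = 0.120

0.120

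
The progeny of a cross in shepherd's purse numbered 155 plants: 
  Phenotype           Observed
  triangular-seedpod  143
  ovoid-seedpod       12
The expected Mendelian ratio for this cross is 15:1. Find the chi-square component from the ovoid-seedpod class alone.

0.552

The 15:1 ratio has 16 parts, so with N = 155 the expected counts are:
  triangular-seedpod: 155 × 15/16 = 145.3125
  ovoid-seedpod: 155 × 1/16 = 9.6875
Contribution of ovoid-seedpod: (12 − 9.6875)² / 9.6875 = 0.5520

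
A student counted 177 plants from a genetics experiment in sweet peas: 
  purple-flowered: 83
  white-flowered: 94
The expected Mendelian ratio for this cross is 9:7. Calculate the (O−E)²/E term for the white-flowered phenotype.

Under the 9:7 hypothesis (Σ ratio = 16, N = 177):
  purple-flowered: 177 × 9/16 = 99.5625
  white-flowered: 177 × 7/16 = 77.4375
Contribution of white-flowered: (94 − 77.4375)² / 77.4375 = 3.5424

3.542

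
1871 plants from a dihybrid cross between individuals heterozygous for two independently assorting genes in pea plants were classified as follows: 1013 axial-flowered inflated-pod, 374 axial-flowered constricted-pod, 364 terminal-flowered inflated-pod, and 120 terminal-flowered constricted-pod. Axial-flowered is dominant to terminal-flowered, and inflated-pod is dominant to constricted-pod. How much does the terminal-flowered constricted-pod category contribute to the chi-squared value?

A dihybrid F₂ with independent assortment and complete dominance at both loci gives a 9:3:3:1 phenotypic ratio.
Under the 9:3:3:1 hypothesis (Σ ratio = 16, N = 1871):
  axial-flowered inflated-pod: 1871 × 9/16 = 1052.4375
  axial-flowered constricted-pod: 1871 × 3/16 = 350.8125
  terminal-flowered inflated-pod: 1871 × 3/16 = 350.8125
  terminal-flowered constricted-pod: 1871 × 1/16 = 116.9375
Contribution of terminal-flowered constricted-pod: (120 − 116.9375)² / 116.9375 = 0.0802

0.080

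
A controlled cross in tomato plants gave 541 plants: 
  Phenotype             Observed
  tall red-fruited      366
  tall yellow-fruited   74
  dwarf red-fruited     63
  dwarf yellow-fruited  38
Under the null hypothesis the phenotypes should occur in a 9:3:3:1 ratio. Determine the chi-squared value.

35.010

Expected counts for N = 541 under a 9:3:3:1 ratio (total parts = 16):
  tall red-fruited: 541 × 9/16 = 304.3125
  tall yellow-fruited: 541 × 3/16 = 101.4375
  dwarf red-fruited: 541 × 3/16 = 101.4375
  dwarf yellow-fruited: 541 × 1/16 = 33.8125
χ² = Σ (O − E)² / E
  tall red-fruited: (366 − 304.3125)² / 304.3125 = 12.5047
  tall yellow-fruited: (74 − 101.4375)² / 101.4375 = 7.4215
  dwarf red-fruited: (63 − 101.4375)² / 101.4375 = 14.5650
  dwarf yellow-fruited: (38 − 33.8125)² / 33.8125 = 0.5186
χ² = 12.5047 + 7.4215 + 14.5650 + 0.5186 = 35.0098 ≈ 35.010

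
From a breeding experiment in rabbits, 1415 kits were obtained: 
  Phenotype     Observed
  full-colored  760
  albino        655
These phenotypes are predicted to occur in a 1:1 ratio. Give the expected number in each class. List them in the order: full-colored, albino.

Under the 1:1 hypothesis (Σ ratio = 2, N = 1415):
  full-colored: 1415 × 1/2 = 707.5
  albino: 1415 × 1/2 = 707.5

707.5, 707.5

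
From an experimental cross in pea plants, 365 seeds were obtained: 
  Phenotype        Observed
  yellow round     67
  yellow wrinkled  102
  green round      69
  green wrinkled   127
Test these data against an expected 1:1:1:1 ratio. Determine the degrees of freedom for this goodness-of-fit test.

3

A goodness-of-fit test with 4 phenotype classes has df = 4 − 1 = 3.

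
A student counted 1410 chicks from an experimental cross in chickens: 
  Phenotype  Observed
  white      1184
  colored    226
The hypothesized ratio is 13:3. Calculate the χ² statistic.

Expected counts for N = 1410 under a 13:3 ratio (total parts = 16):
  white: 1410 × 13/16 = 1145.625
  colored: 1410 × 3/16 = 264.375
χ² = Σ (O − E)² / E
  white: (1184 − 1145.625)² / 1145.625 = 1.2854
  colored: (226 − 264.375)² / 264.375 = 5.5703
χ² = 1.2854 + 5.5703 = 6.8557 ≈ 6.856

6.856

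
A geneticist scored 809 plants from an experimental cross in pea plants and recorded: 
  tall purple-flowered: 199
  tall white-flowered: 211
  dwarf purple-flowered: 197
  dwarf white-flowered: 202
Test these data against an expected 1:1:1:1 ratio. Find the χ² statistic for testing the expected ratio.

The 1:1:1:1 ratio has 4 parts, so with N = 809 the expected counts are:
  tall purple-flowered: 809 × 1/4 = 202.25
  tall white-flowered: 809 × 1/4 = 202.25
  dwarf purple-flowered: 809 × 1/4 = 202.25
  dwarf white-flowered: 809 × 1/4 = 202.25
χ² = Σ (O − E)² / E
  tall purple-flowered: (199 − 202.25)² / 202.25 = 0.0522
  tall white-flowered: (211 − 202.25)² / 202.25 = 0.3786
  dwarf purple-flowered: (197 − 202.25)² / 202.25 = 0.1363
  dwarf white-flowered: (202 − 202.25)² / 202.25 = 0.0003
χ² = 0.0522 + 0.3786 + 0.1363 + 0.0003 = 0.5674 ≈ 0.567

0.567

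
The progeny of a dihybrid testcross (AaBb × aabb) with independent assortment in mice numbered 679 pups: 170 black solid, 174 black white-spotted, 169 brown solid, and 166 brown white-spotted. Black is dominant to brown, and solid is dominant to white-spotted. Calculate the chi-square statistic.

A dihybrid testcross with independent assortment gives a 1:1:1:1 ratio.
Expected counts for N = 679 under a 1:1:1:1 ratio (total parts = 4):
  black solid: 679 × 1/4 = 169.75
  black white-spotted: 679 × 1/4 = 169.75
  brown solid: 679 × 1/4 = 169.75
  brown white-spotted: 679 × 1/4 = 169.75
χ² = Σ (O − E)² / E
  black solid: (170 − 169.75)² / 169.75 = 0.0004
  black white-spotted: (174 − 169.75)² / 169.75 = 0.1064
  brown solid: (169 − 169.75)² / 169.75 = 0.0033
  brown white-spotted: (166 − 169.75)² / 169.75 = 0.0828
χ² = 0.0004 + 0.1064 + 0.0033 + 0.0828 = 0.1929 ≈ 0.193

0.193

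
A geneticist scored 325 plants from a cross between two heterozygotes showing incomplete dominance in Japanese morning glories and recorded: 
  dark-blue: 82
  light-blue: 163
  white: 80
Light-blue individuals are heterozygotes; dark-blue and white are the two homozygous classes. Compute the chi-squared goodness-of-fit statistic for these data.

With incomplete dominance, a heterozygote × heterozygote cross gives a 1:2:1 phenotypic ratio.
The 1:2:1 ratio has 4 parts, so with N = 325 the expected counts are:
  dark-blue: 325 × 1/4 = 81.25
  light-blue: 325 × 2/4 = 162.5
  white: 325 × 1/4 = 81.25
χ² = Σ (O − E)² / E
  dark-blue: (82 − 81.25)² / 81.25 = 0.0069
  light-blue: (163 − 162.5)² / 162.5 = 0.0015
  white: (80 − 81.25)² / 81.25 = 0.0192
χ² = 0.0069 + 0.0015 + 0.0192 = 0.0276 ≈ 0.028

0.028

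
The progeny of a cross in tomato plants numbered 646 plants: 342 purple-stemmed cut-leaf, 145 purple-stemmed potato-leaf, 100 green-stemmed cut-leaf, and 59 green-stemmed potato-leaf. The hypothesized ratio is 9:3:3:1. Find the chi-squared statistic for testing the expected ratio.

18.239

The 9:3:3:1 ratio has 16 parts, so with N = 646 the expected counts are:
  purple-stemmed cut-leaf: 646 × 9/16 = 363.375
  purple-stemmed potato-leaf: 646 × 3/16 = 121.125
  green-stemmed cut-leaf: 646 × 3/16 = 121.125
  green-stemmed potato-leaf: 646 × 1/16 = 40.375
χ² = Σ (O − E)² / E
  purple-stemmed cut-leaf: (342 − 363.375)² / 363.375 = 1.2574
  purple-stemmed potato-leaf: (145 − 121.125)² / 121.125 = 4.7060
  green-stemmed cut-leaf: (100 − 121.125)² / 121.125 = 3.6843
  green-stemmed potato-leaf: (59 − 40.375)² / 40.375 = 8.5917
χ² = 1.2574 + 4.7060 + 3.6843 + 8.5917 = 18.2394 ≈ 18.239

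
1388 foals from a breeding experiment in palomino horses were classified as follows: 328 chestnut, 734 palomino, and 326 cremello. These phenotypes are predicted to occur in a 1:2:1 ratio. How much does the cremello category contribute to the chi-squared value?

The 1:2:1 ratio has 4 parts, so with N = 1388 the expected counts are:
  chestnut: 1388 × 1/4 = 347
  palomino: 1388 × 2/4 = 694
  cremello: 1388 × 1/4 = 347
Contribution of cremello: (326 − 347)² / 347 = 1.2709

1.271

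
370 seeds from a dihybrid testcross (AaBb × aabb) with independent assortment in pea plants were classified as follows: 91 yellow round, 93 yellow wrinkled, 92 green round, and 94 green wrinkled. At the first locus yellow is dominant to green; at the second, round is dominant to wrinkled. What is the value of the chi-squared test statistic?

A dihybrid testcross with independent assortment gives a 1:1:1:1 ratio.
The 1:1:1:1 ratio has 4 parts, so with N = 370 the expected counts are:
  yellow round: 370 × 1/4 = 92.5
  yellow wrinkled: 370 × 1/4 = 92.5
  green round: 370 × 1/4 = 92.5
  green wrinkled: 370 × 1/4 = 92.5
χ² = Σ (O − E)² / E
  yellow round: (91 − 92.5)² / 92.5 = 0.0243
  yellow wrinkled: (93 − 92.5)² / 92.5 = 0.0027
  green round: (92 − 92.5)² / 92.5 = 0.0027
  green wrinkled: (94 − 92.5)² / 92.5 = 0.0243
χ² = 0.0243 + 0.0027 + 0.0027 + 0.0243 = 0.054

0.054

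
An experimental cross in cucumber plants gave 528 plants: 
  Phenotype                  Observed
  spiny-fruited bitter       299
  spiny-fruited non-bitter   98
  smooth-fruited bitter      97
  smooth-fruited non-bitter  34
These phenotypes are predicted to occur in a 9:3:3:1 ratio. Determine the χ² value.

Under the 9:3:3:1 hypothesis (Σ ratio = 16, N = 528):
  spiny-fruited bitter: 528 × 9/16 = 297
  spiny-fruited non-bitter: 528 × 3/16 = 99
  smooth-fruited bitter: 528 × 3/16 = 99
  smooth-fruited non-bitter: 528 × 1/16 = 33
χ² = Σ (O − E)² / E
  spiny-fruited bitter: (299 − 297)² / 297 = 0.0135
  spiny-fruited non-bitter: (98 − 99)² / 99 = 0.0101
  smooth-fruited bitter: (97 − 99)² / 99 = 0.0404
  smooth-fruited non-bitter: (34 − 33)² / 33 = 0.0303
χ² = 0.0135 + 0.0101 + 0.0404 + 0.0303 = 0.0943 ≈ 0.094

0.094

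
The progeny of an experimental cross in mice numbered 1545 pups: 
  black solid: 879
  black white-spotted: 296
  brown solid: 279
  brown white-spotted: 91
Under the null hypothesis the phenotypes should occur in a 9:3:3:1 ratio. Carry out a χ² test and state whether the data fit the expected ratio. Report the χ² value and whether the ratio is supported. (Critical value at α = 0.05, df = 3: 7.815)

0.966; consistent

The 9:3:3:1 ratio has 16 parts, so with N = 1545 the expected counts are:
  black solid: 1545 × 9/16 = 869.0625
  black white-spotted: 1545 × 3/16 = 289.6875
  brown solid: 1545 × 3/16 = 289.6875
  brown white-spotted: 1545 × 1/16 = 96.5625
χ² = Σ (O − E)² / E
  black solid: (879 − 869.0625)² / 869.0625 = 0.1136
  black white-spotted: (296 − 289.6875)² / 289.6875 = 0.1376
  brown solid: (279 − 289.6875)² / 289.6875 = 0.3943
  brown white-spotted: (91 − 96.5625)² / 96.5625 = 0.3204
χ² = 0.1136 + 0.1376 + 0.3943 + 0.3204 = 0.9659 ≈ 0.966
Degrees of freedom = 4 − 1 = 3; critical value at α = 0.05 is 7.815.
Since 0.966 < 7.815, we fail to reject the null hypothesis — the data are consistent with the 9:3:3:1 ratio.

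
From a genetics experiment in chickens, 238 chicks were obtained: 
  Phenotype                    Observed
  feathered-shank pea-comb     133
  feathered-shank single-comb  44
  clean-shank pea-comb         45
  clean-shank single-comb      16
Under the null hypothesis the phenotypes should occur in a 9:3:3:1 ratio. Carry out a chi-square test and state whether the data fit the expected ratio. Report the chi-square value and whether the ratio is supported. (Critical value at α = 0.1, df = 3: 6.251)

0.103; consistent

Expected counts for N = 238 under a 9:3:3:1 ratio (total parts = 16):
  feathered-shank pea-comb: 238 × 9/16 = 133.875
  feathered-shank single-comb: 238 × 3/16 = 44.625
  clean-shank pea-comb: 238 × 3/16 = 44.625
  clean-shank single-comb: 238 × 1/16 = 14.875
χ² = Σ (O − E)² / E
  feathered-shank pea-comb: (133 − 133.875)² / 133.875 = 0.0057
  feathered-shank single-comb: (44 − 44.625)² / 44.625 = 0.0088
  clean-shank pea-comb: (45 − 44.625)² / 44.625 = 0.0032
  clean-shank single-comb: (16 − 14.875)² / 14.875 = 0.0851
χ² = 0.0057 + 0.0088 + 0.0032 + 0.0851 = 0.1028 ≈ 0.103
Degrees of freedom = 4 − 1 = 3; critical value at α = 0.1 is 6.251.
Since 0.103 < 6.251, we fail to reject the null hypothesis — the data are consistent with the 9:3:3:1 ratio.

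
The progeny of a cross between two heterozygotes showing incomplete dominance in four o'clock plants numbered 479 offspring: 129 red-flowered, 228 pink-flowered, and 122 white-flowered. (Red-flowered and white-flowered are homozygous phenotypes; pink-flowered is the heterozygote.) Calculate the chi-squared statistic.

1.309

With incomplete dominance, a heterozygote × heterozygote cross gives a 1:2:1 phenotypic ratio.
Expected counts for N = 479 under a 1:2:1 ratio (total parts = 4):
  red-flowered: 479 × 1/4 = 119.75
  pink-flowered: 479 × 2/4 = 239.5
  white-flowered: 479 × 1/4 = 119.75
χ² = Σ (O − E)² / E
  red-flowered: (129 − 119.75)² / 119.75 = 0.7145
  pink-flowered: (228 − 239.5)² / 239.5 = 0.5522
  white-flowered: (122 − 119.75)² / 119.75 = 0.0423
χ² = 0.7145 + 0.5522 + 0.0423 = 1.309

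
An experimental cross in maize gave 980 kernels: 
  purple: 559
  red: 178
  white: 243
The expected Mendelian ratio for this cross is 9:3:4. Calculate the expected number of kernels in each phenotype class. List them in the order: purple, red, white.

Total ratio parts = 16. Expected numbers out of 980:
  purple: 980 × 9/16 = 551.25
  red: 980 × 3/16 = 183.75
  white: 980 × 4/16 = 245

551.25, 183.75, 245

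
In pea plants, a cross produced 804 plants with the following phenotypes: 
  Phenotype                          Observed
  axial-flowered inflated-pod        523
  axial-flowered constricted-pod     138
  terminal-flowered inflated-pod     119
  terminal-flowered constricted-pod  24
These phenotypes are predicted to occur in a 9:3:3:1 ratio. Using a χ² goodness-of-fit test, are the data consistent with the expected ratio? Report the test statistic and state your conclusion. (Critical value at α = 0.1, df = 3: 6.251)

The 9:3:3:1 ratio has 16 parts, so with N = 804 the expected counts are:
  axial-flowered inflated-pod: 804 × 9/16 = 452.25
  axial-flowered constricted-pod: 804 × 3/16 = 150.75
  terminal-flowered inflated-pod: 804 × 3/16 = 150.75
  terminal-flowered constricted-pod: 804 × 1/16 = 50.25
χ² = Σ (O − E)² / E
  axial-flowered inflated-pod: (523 − 452.25)² / 452.25 = 11.0681
  axial-flowered constricted-pod: (138 − 150.75)² / 150.75 = 1.0784
  terminal-flowered inflated-pod: (119 − 150.75)² / 150.75 = 6.6870
  terminal-flowered constricted-pod: (24 − 50.25)² / 50.25 = 13.7127
χ² = 11.0681 + 1.0784 + 6.6870 + 13.7127 = 32.5462 ≈ 32.546
Degrees of freedom = 4 − 1 = 3; critical value at α = 0.1 is 6.251.
Since 32.546 > 6.251, we reject the null hypothesis — the data do not fit the 9:3:3:1 ratio.

32.546; not consistent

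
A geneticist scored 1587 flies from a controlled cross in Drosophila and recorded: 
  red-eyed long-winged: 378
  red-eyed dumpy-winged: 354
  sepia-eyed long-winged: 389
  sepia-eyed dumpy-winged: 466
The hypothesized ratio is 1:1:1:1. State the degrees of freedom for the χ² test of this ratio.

3

A goodness-of-fit test with 4 phenotype classes has df = 4 − 1 = 3.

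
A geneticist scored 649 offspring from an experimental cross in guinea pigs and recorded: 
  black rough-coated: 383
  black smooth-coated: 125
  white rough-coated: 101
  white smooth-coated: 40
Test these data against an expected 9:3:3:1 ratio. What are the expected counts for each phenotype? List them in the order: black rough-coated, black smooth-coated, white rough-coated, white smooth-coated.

Under the 9:3:3:1 hypothesis (Σ ratio = 16, N = 649):
  black rough-coated: 649 × 9/16 = 365.0625
  black smooth-coated: 649 × 3/16 = 121.6875
  white rough-coated: 649 × 3/16 = 121.6875
  white smooth-coated: 649 × 1/16 = 40.5625

365.0625, 121.6875, 121.6875, 40.5625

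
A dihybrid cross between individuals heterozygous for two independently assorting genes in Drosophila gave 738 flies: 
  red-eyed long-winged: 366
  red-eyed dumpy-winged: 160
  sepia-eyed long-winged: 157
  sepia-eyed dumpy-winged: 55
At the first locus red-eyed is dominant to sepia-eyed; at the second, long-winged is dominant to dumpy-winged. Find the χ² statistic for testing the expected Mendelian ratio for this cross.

A dihybrid F₂ with independent assortment and complete dominance at both loci gives a 9:3:3:1 phenotypic ratio.
Total ratio parts = 16. Expected numbers out of 738:
  red-eyed long-winged: 738 × 9/16 = 415.125
  red-eyed dumpy-winged: 738 × 3/16 = 138.375
  sepia-eyed long-winged: 738 × 3/16 = 138.375
  sepia-eyed dumpy-winged: 738 × 1/16 = 46.125
χ² = Σ (O − E)² / E
  red-eyed long-winged: (366 − 415.125)² / 415.125 = 5.8133
  red-eyed dumpy-winged: (160 − 138.375)² / 138.375 = 3.3795
  sepia-eyed long-winged: (157 − 138.375)² / 138.375 = 2.5069
  sepia-eyed dumpy-winged: (55 − 46.125)² / 46.125 = 1.7077
χ² = 5.8133 + 3.3795 + 2.5069 + 1.7077 = 13.4074 ≈ 13.407

13.407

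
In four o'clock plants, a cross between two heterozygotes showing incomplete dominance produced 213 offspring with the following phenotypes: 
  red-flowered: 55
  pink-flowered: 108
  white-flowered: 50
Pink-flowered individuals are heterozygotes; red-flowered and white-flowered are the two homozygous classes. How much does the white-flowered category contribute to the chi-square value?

0.198

With incomplete dominance, a heterozygote × heterozygote cross gives a 1:2:1 phenotypic ratio.
Total ratio parts = 4. Expected numbers out of 213:
  red-flowered: 213 × 1/4 = 53.25
  pink-flowered: 213 × 2/4 = 106.5
  white-flowered: 213 × 1/4 = 53.25
Contribution of white-flowered: (50 − 53.25)² / 53.25 = 0.1984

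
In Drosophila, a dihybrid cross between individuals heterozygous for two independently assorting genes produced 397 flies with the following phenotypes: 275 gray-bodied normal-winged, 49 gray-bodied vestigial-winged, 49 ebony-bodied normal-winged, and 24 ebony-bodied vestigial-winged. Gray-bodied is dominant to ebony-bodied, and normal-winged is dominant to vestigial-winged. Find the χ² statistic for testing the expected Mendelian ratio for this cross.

A dihybrid F₂ with independent assortment and complete dominance at both loci gives a 9:3:3:1 phenotypic ratio.
The 9:3:3:1 ratio has 16 parts, so with N = 397 the expected counts are:
  gray-bodied normal-winged: 397 × 9/16 = 223.3125
  gray-bodied vestigial-winged: 397 × 3/16 = 74.4375
  ebony-bodied normal-winged: 397 × 3/16 = 74.4375
  ebony-bodied vestigial-winged: 397 × 1/16 = 24.8125
χ² = Σ (O − E)² / E
  gray-bodied normal-winged: (275 − 223.3125)² / 223.3125 = 11.9635
  gray-bodied vestigial-winged: (49 − 74.4375)² / 74.4375 = 8.6927
  ebony-bodied normal-winged: (49 − 74.4375)² / 74.4375 = 8.6927
  ebony-bodied vestigial-winged: (24 − 24.8125)² / 24.8125 = 0.0266
χ² = 11.9635 + 8.6927 + 8.6927 + 0.0266 = 29.3755 ≈ 29.376

29.376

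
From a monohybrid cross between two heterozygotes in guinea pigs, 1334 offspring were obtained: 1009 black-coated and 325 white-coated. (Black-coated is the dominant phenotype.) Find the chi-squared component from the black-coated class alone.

0.072

For a monohybrid cross between heterozygotes with complete dominance, the expected phenotypic ratio is 3:1.
Expected counts for N = 1334 under a 3:1 ratio (total parts = 4):
  black-coated: 1334 × 3/4 = 1000.5
  white-coated: 1334 × 1/4 = 333.5
Contribution of black-coated: (1009 − 1000.5)² / 1000.5 = 0.0722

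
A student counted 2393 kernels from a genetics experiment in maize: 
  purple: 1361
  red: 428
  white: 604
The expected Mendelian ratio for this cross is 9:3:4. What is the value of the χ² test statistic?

Total ratio parts = 16. Expected numbers out of 2393:
  purple: 2393 × 9/16 = 1346.0625
  red: 2393 × 3/16 = 448.6875
  white: 2393 × 4/16 = 598.25
χ² = Σ (O − E)² / E
  purple: (1361 − 1346.0625)² / 1346.0625 = 0.1658
  red: (428 − 448.6875)² / 448.6875 = 0.9538
  white: (604 − 598.25)² / 598.25 = 0.0553
χ² = 0.1658 + 0.9538 + 0.0553 = 1.1749 ≈ 1.175

1.175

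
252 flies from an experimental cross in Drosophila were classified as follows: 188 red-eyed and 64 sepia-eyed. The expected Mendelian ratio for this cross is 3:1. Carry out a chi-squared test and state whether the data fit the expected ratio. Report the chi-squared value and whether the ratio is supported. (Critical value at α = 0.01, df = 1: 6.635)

Total ratio parts = 4. Expected numbers out of 252:
  red-eyed: 252 × 3/4 = 189
  sepia-eyed: 252 × 1/4 = 63
χ² = Σ (O − E)² / E
  red-eyed: (188 − 189)² / 189 = 0.0053
  sepia-eyed: (64 − 63)² / 63 = 0.0159
χ² = 0.0053 + 0.0159 = 0.0212 ≈ 0.021
Degrees of freedom = 2 − 1 = 1; critical value at α = 0.01 is 6.635.
Since 0.021 < 6.635, we fail to reject the null hypothesis — the data are consistent with the 3:1 ratio.

0.021; consistent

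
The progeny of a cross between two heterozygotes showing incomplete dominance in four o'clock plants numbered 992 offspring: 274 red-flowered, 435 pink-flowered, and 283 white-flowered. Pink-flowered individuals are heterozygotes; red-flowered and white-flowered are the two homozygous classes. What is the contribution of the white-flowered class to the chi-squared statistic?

4.940

With incomplete dominance, a heterozygote × heterozygote cross gives a 1:2:1 phenotypic ratio.
Under the 1:2:1 hypothesis (Σ ratio = 4, N = 992):
  red-flowered: 992 × 1/4 = 248
  pink-flowered: 992 × 2/4 = 496
  white-flowered: 992 × 1/4 = 248
Contribution of white-flowered: (283 − 248)² / 248 = 4.9395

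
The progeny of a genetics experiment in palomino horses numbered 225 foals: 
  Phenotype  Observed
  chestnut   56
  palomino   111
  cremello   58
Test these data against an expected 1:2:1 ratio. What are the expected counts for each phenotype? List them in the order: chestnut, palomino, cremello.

Total ratio parts = 4. Expected numbers out of 225:
  chestnut: 225 × 1/4 = 56.25
  palomino: 225 × 2/4 = 112.5
  cremello: 225 × 1/4 = 56.25

56.25, 112.5, 56.25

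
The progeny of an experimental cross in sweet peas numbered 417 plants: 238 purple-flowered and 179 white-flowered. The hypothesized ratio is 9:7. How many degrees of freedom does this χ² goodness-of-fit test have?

1

A goodness-of-fit test with 2 phenotype classes has df = 2 − 1 = 1.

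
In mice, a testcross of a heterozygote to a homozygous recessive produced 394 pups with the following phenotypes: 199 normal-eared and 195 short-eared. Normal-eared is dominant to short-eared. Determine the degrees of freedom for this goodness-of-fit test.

A testcross of a heterozygote (Aa × aa) gives a 1:1 phenotypic ratio.
A goodness-of-fit test with 2 phenotype classes has df = 2 − 1 = 1.

1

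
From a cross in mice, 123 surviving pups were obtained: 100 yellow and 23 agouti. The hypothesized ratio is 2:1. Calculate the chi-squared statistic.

11.854

The 2:1 ratio has 3 parts, so with N = 123 the expected counts are:
  yellow: 123 × 2/3 = 82
  agouti: 123 × 1/3 = 41
χ² = Σ (O − E)² / E
  yellow: (100 − 82)² / 82 = 3.9512
  agouti: (23 − 41)² / 41 = 7.9024
χ² = 3.9512 + 7.9024 = 11.8536 ≈ 11.854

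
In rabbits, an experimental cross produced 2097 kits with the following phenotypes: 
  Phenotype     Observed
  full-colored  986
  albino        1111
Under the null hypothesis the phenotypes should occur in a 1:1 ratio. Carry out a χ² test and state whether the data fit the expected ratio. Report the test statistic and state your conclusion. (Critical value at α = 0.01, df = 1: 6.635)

7.451; not consistent

Under the 1:1 hypothesis (Σ ratio = 2, N = 2097):
  full-colored: 2097 × 1/2 = 1048.5
  albino: 2097 × 1/2 = 1048.5
χ² = Σ (O − E)² / E
  full-colored: (986 − 1048.5)² / 1048.5 = 3.7256
  albino: (1111 − 1048.5)² / 1048.5 = 3.7256
χ² = 3.7256 + 3.7256 = 7.4512 ≈ 7.451
Degrees of freedom = 2 − 1 = 1; critical value at α = 0.01 is 6.635.
Since 7.451 > 6.635, we reject the null hypothesis — the data do not fit the 1:1 ratio.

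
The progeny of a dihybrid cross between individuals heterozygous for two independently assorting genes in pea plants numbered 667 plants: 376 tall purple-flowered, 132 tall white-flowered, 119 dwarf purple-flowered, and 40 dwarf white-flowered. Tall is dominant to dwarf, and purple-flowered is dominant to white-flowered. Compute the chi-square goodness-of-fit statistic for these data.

A dihybrid F₂ with independent assortment and complete dominance at both loci gives a 9:3:3:1 phenotypic ratio.
Total ratio parts = 16. Expected numbers out of 667:
  tall purple-flowered: 667 × 9/16 = 375.1875
  tall white-flowered: 667 × 3/16 = 125.0625
  dwarf purple-flowered: 667 × 3/16 = 125.0625
  dwarf white-flowered: 667 × 1/16 = 41.6875
χ² = Σ (O − E)² / E
  tall purple-flowered: (376 − 375.1875)² / 375.1875 = 0.0018
  tall white-flowered: (132 − 125.0625)² / 125.0625 = 0.3848
  dwarf purple-flowered: (119 − 125.0625)² / 125.0625 = 0.2939
  dwarf white-flowered: (40 − 41.6875)² / 41.6875 = 0.0683
χ² = 0.0018 + 0.3848 + 0.2939 + 0.0683 = 0.7488 ≈ 0.749

0.749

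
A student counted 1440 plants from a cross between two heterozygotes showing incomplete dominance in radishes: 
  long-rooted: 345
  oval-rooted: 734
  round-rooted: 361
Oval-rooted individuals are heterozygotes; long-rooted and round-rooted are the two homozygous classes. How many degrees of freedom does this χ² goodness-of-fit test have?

2

With incomplete dominance, a heterozygote × heterozygote cross gives a 1:2:1 phenotypic ratio.
A goodness-of-fit test with 3 phenotype classes has df = 3 − 1 = 2.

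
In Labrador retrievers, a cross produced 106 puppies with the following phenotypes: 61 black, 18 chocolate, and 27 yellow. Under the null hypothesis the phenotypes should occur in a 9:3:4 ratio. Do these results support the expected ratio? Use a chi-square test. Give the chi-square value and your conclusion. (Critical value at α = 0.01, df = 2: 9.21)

The 9:3:4 ratio has 16 parts, so with N = 106 the expected counts are:
  black: 106 × 9/16 = 59.625
  chocolate: 106 × 3/16 = 19.875
  yellow: 106 × 4/16 = 26.5
χ² = Σ (O − E)² / E
  black: (61 − 59.625)² / 59.625 = 0.0317
  chocolate: (18 − 19.875)² / 19.875 = 0.1769
  yellow: (27 − 26.5)² / 26.5 = 0.0094
χ² = 0.0317 + 0.1769 + 0.0094 = 0.218
Degrees of freedom = 3 − 1 = 2; critical value at α = 0.01 is 9.21.
Since 0.218 < 9.21, we fail to reject the null hypothesis — the data are consistent with the 9:3:4 ratio.

0.218; consistent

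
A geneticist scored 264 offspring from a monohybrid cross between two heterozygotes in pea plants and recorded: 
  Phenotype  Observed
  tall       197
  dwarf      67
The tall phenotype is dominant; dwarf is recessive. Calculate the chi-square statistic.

0.020

For a monohybrid cross between heterozygotes with complete dominance, the expected phenotypic ratio is 3:1.
Total ratio parts = 4. Expected numbers out of 264:
  tall: 264 × 3/4 = 198
  dwarf: 264 × 1/4 = 66
χ² = Σ (O − E)² / E
  tall: (197 − 198)² / 198 = 0.0051
  dwarf: (67 − 66)² / 66 = 0.0152
χ² = 0.0051 + 0.0152 = 0.0203 ≈ 0.020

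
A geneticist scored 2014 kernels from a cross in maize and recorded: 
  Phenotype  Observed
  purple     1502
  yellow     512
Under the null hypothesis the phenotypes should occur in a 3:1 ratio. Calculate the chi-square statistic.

0.191

The 3:1 ratio has 4 parts, so with N = 2014 the expected counts are:
  purple: 2014 × 3/4 = 1510.5
  yellow: 2014 × 1/4 = 503.5
χ² = Σ (O − E)² / E
  purple: (1502 − 1510.5)² / 1510.5 = 0.0478
  yellow: (512 − 503.5)² / 503.5 = 0.1435
χ² = 0.0478 + 0.1435 = 0.1913 ≈ 0.191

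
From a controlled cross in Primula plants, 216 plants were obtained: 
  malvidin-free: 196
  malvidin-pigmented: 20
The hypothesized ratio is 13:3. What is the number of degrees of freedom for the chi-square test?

1

A goodness-of-fit test with 2 phenotype classes has df = 2 − 1 = 1.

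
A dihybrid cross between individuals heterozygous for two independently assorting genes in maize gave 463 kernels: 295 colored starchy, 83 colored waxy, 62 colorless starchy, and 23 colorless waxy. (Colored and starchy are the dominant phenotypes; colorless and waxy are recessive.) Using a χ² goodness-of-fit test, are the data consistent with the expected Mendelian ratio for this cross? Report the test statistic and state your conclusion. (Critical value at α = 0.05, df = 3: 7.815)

13.064; not consistent

A dihybrid F₂ with independent assortment and complete dominance at both loci gives a 9:3:3:1 phenotypic ratio.
Under the 9:3:3:1 hypothesis (Σ ratio = 16, N = 463):
  colored starchy: 463 × 9/16 = 260.4375
  colored waxy: 463 × 3/16 = 86.8125
  colorless starchy: 463 × 3/16 = 86.8125
  colorless waxy: 463 × 1/16 = 28.9375
χ² = Σ (O − E)² / E
  colored starchy: (295 − 260.4375)² / 260.4375 = 4.5868
  colored waxy: (83 − 86.8125)² / 86.8125 = 0.1674
  colorless starchy: (62 − 86.8125)² / 86.8125 = 7.0918
  colorless waxy: (23 − 28.9375)² / 28.9375 = 1.2183
χ² = 4.5868 + 0.1674 + 7.0918 + 1.2183 = 13.0643 ≈ 13.064
Degrees of freedom = 4 − 1 = 3; critical value at α = 0.05 is 7.815.
Since 13.064 > 7.815, we reject the null hypothesis — the data do not fit the 9:3:3:1 ratio.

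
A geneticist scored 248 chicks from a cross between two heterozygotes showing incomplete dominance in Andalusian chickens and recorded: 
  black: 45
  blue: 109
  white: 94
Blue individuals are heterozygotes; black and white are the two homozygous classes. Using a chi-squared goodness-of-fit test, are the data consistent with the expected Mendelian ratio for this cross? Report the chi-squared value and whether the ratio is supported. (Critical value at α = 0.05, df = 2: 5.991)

22.992; not consistent

With incomplete dominance, a heterozygote × heterozygote cross gives a 1:2:1 phenotypic ratio.
Total ratio parts = 4. Expected numbers out of 248:
  black: 248 × 1/4 = 62
  blue: 248 × 2/4 = 124
  white: 248 × 1/4 = 62
χ² = Σ (O − E)² / E
  black: (45 − 62)² / 62 = 4.6613
  blue: (109 − 124)² / 124 = 1.8145
  white: (94 − 62)² / 62 = 16.5161
χ² = 4.6613 + 1.8145 + 16.5161 = 22.9919 ≈ 22.992
Degrees of freedom = 3 − 1 = 2; critical value at α = 0.05 is 5.991.
Since 22.992 > 5.991, we reject the null hypothesis — the data do not fit the 1:2:1 ratio.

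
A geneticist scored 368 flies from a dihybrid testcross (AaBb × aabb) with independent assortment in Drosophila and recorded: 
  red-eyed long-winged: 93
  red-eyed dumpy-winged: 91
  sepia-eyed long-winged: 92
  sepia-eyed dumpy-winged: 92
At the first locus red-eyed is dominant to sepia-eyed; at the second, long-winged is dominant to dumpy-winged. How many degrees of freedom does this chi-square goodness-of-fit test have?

A dihybrid testcross with independent assortment gives a 1:1:1:1 ratio.
A goodness-of-fit test with 4 phenotype classes has df = 4 − 1 = 3.

3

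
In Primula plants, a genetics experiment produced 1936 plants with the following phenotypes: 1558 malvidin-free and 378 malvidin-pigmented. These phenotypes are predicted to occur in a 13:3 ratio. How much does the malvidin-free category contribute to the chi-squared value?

Under the 13:3 hypothesis (Σ ratio = 16, N = 1936):
  malvidin-free: 1936 × 13/16 = 1573
  malvidin-pigmented: 1936 × 3/16 = 363
Contribution of malvidin-free: (1558 − 1573)² / 1573 = 0.1430

0.143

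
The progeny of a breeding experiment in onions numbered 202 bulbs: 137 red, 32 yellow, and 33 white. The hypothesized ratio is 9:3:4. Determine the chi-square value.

Total ratio parts = 16. Expected numbers out of 202:
  red: 202 × 9/16 = 113.625
  yellow: 202 × 3/16 = 37.875
  white: 202 × 4/16 = 50.5
χ² = Σ (O − E)² / E
  red: (137 − 113.625)² / 113.625 = 4.8087
  yellow: (32 − 37.875)² / 37.875 = 0.9113
  white: (33 − 50.5)² / 50.5 = 6.0644
χ² = 4.8087 + 0.9113 + 6.0644 = 11.7844 ≈ 11.784

11.784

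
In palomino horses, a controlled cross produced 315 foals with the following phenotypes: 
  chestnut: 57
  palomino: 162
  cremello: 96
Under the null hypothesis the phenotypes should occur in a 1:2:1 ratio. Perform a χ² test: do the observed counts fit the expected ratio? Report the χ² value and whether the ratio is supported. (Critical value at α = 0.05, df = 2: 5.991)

9.914; not consistent

Under the 1:2:1 hypothesis (Σ ratio = 4, N = 315):
  chestnut: 315 × 1/4 = 78.75
  palomino: 315 × 2/4 = 157.5
  cremello: 315 × 1/4 = 78.75
χ² = Σ (O − E)² / E
  chestnut: (57 − 78.75)² / 78.75 = 6.0071
  palomino: (162 − 157.5)² / 157.5 = 0.1286
  cremello: (96 − 78.75)² / 78.75 = 3.7786
χ² = 6.0071 + 0.1286 + 3.7786 = 9.9143 ≈ 9.914
Degrees of freedom = 3 − 1 = 2; critical value at α = 0.05 is 5.991.
Since 9.914 > 5.991, we reject the null hypothesis — the data do not fit the 1:2:1 ratio.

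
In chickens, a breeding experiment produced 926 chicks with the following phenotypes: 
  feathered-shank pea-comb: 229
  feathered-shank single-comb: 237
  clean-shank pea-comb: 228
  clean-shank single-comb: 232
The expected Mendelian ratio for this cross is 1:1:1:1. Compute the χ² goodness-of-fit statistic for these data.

0.212

Total ratio parts = 4. Expected numbers out of 926:
  feathered-shank pea-comb: 926 × 1/4 = 231.5
  feathered-shank single-comb: 926 × 1/4 = 231.5
  clean-shank pea-comb: 926 × 1/4 = 231.5
  clean-shank single-comb: 926 × 1/4 = 231.5
χ² = Σ (O − E)² / E
  feathered-shank pea-comb: (229 − 231.5)² / 231.5 = 0.0270
  feathered-shank single-comb: (237 − 231.5)² / 231.5 = 0.1307
  clean-shank pea-comb: (228 − 231.5)² / 231.5 = 0.0529
  clean-shank single-comb: (232 − 231.5)² / 231.5 = 0.0011
χ² = 0.0270 + 0.1307 + 0.0529 + 0.0011 = 0.2117 ≈ 0.212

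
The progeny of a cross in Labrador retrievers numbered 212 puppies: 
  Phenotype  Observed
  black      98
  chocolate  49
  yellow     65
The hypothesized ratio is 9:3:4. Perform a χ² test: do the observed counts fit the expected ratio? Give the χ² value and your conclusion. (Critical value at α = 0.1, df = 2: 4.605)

8.656; not consistent

The 9:3:4 ratio has 16 parts, so with N = 212 the expected counts are:
  black: 212 × 9/16 = 119.25
  chocolate: 212 × 3/16 = 39.75
  yellow: 212 × 4/16 = 53
χ² = Σ (O − E)² / E
  black: (98 − 119.25)² / 119.25 = 3.7867
  chocolate: (49 − 39.75)² / 39.75 = 2.1525
  yellow: (65 − 53)² / 53 = 2.7170
χ² = 3.7867 + 2.1525 + 2.7170 = 8.6562 ≈ 8.656
Degrees of freedom = 3 − 1 = 2; critical value at α = 0.1 is 4.605.
Since 8.656 > 4.605, we reject the null hypothesis — the data do not fit the 9:3:4 ratio.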